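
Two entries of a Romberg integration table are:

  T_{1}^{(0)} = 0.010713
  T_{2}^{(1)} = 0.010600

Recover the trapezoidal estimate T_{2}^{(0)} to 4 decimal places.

0.0106

From T_{2}^{(1)} = (4·T_{2}^{(0)} − T_{1}^{(0)})/3, solve for T_{2}^{(0)}:
4·T_{2}^{(0)} = 3·0.010600 + 0.010713 = 0.042513
T_{2}^{(0)} = 0.010628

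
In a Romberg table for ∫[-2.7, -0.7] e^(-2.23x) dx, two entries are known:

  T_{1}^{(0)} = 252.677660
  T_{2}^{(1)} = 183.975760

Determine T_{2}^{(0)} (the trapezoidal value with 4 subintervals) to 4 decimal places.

201.1512

From T_{2}^{(1)} = (4·T_{2}^{(0)} − T_{1}^{(0)})/3, solve for T_{2}^{(0)}:
4·T_{2}^{(0)} = 3·183.975760 + 252.677660 = 804.604940
T_{2}^{(0)} = 201.151235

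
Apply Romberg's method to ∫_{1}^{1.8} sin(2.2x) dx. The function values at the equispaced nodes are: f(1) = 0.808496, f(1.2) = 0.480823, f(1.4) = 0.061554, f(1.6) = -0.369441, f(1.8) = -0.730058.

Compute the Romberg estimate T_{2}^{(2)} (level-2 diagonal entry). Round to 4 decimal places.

T_{0}^{(0)} (trapezoid, 1 panel, h=0.8000): 0.031375
T_{1}^{(0)} (trapezoid, 2 panels, h=0.4000): 0.040309
T_{2}^{(0)} (trapezoid, 4 panels, h=0.2000): 0.042431
T_{1}^{(1)} = 0.040309 + (0.040309 − 0.031375)/3 = 0.043287
T_{2}^{(1)} = 0.042431 + (0.042431 − 0.040309)/3 = 0.043138
T_{2}^{(2)} = 0.043138 + (0.043138 − 0.043287)/15 = 0.043128

0.0431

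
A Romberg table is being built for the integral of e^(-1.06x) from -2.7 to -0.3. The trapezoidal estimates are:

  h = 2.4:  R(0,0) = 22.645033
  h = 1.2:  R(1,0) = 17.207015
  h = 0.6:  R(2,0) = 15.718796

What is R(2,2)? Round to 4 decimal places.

15.2113

Richardson extrapolation on the trapezoidal column (denominator 4−1=3):
R(1,1) = (4·17.207015 − 22.645033) / 3 = 15.394342
R(2,1) = 15.718796 + (15.718796 − 17.207015)/3 = 15.222723
R(2,2) = (16·15.222723 − 15.394342) / 15 = 15.211282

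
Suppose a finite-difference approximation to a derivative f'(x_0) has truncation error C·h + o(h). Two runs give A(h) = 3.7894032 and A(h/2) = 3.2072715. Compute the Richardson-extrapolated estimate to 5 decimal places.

The leading error scales as h; refining by a factor of 2 reduces it by 2^1 = 2.
Extrapolated value = (2·A(h/2) − A(h)) / (2 − 1)
= (2·3.2072715 − 3.7894032) / 1
= 2.6251398 / 1 = 2.6251398

2.62514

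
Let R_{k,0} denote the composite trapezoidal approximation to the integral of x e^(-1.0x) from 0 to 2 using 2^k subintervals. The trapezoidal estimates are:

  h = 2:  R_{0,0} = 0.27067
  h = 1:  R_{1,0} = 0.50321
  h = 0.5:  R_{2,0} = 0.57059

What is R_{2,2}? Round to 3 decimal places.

0.594

R_{1,1} = (4·0.50321 − 0.27067) / 3 = 0.58072
R_{2,1} = 0.57059 + (0.57059 − 0.50321)/3 = 0.59305
R_{2,2} = 0.59305 + (0.59305 − 0.58072)/15 = 0.59387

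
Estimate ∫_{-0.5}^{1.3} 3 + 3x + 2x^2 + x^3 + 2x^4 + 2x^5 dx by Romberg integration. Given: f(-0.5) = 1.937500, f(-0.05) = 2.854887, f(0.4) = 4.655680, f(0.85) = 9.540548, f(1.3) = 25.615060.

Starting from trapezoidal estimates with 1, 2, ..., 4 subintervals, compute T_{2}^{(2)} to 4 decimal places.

T_{0}^{(0)} (trapezoid, 1 panel, h=1.8000): 24.797304
T_{1}^{(0)} (trapezoid, 2 panels, h=0.9000): 16.588764
T_{2}^{(0)} (trapezoid, 4 panels, h=0.4500): 13.872328
T_{1}^{(1)} = 16.588764 + (16.588764 − 24.797304)/3 = 13.852584
T_{2}^{(1)} = 13.872328 + (13.872328 − 16.588764)/3 = 12.966849
T_{2}^{(2)} = 12.966849 + (12.966849 − 13.852584)/15 = 12.907800

12.9078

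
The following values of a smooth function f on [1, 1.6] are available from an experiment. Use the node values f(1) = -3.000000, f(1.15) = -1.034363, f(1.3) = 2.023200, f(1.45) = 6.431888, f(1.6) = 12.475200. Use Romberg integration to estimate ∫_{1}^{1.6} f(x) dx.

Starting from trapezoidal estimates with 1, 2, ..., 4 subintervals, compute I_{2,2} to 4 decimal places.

I_{0,0} (trapezoid, 1 panel, h=0.6000): 2.842560
I_{1,0} (trapezoid, 2 panels, h=0.3000): 2.028240
I_{2,0} (trapezoid, 4 panels, h=0.1500): 1.823749
I_{1,1} = 2.028240 + (2.028240 − 2.842560)/3 = 1.756800
I_{2,1} = 1.823749 + (1.823749 − 2.028240)/3 = 1.755585
I_{2,2} = 1.755585 + (1.755585 − 1.756800)/15 = 1.755504

1.7555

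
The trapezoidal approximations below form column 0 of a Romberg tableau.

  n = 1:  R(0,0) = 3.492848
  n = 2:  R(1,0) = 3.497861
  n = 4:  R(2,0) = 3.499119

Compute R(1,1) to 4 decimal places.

Richardson extrapolation on the trapezoidal column (denominator 4−1=3):
R(1,1) = 3.497861 + (3.497861 − 3.492848)/3 = 3.499532
(Column j=1 coincides with Simpson's rule on the same nodes.)

3.4995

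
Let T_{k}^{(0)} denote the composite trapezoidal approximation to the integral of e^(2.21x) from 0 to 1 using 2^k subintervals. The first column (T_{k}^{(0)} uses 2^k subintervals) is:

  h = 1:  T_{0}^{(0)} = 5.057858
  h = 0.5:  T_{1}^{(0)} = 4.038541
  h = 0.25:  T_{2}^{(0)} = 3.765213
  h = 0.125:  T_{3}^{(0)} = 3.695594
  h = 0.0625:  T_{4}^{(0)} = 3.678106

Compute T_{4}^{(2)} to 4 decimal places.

3.6723

Richardson extrapolation on the trapezoidal column (denominator 4−1=3):
T_{3}^{(1)} = (4·3.695594 − 3.765213) / 3 = 3.672388
T_{4}^{(1)} = (4·3.678106 − 3.695594) / 3 = 3.672277
T_{4}^{(2)} = 3.672277 + (3.672277 − 3.672388)/15 = 3.672270
(Column j=1 coincides with Simpson's rule on the same nodes.)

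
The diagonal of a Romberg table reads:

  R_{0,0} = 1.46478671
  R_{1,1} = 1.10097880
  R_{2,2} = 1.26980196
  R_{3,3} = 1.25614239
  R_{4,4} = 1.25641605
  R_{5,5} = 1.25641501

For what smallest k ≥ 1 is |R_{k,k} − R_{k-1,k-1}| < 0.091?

k = 3

|R_{1,1} − R_{0,0}| = 0.36380791 ≥ 0.091
|R_{2,2} − R_{1,1}| = 0.16882316 ≥ 0.091
|R_{3,3} − R_{2,2}| = 0.01365957 < 0.091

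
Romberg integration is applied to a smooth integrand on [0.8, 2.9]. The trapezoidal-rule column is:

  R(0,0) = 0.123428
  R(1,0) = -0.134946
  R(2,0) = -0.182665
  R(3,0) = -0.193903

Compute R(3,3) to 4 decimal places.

-0.1976

Richardson extrapolation on the trapezoidal column (denominator 4−1=3):
R(1,1) = (4·(-0.134946) − 0.123428) / 3 = -0.221071
R(2,1) = (4·(-0.182665) − (-0.134946)) / 3 = -0.198571
R(3,1) = (4·(-0.193903) − (-0.182665)) / 3 = -0.197649
R(2,2) = (16·(-0.198571) − (-0.221071)) / 15 = -0.197071
R(3,2) = (16·(-0.197649) − (-0.198571)) / 15 = -0.197588
R(3,3) = -0.197588 + (-0.197588 − (-0.197071))/63 = -0.197596
(Column j=1 coincides with Simpson's rule on the same nodes.)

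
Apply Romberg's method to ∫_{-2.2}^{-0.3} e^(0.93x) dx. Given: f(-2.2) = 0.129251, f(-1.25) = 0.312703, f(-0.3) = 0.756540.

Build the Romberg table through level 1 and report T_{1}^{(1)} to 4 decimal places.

T_{0}^{(0)} (trapezoid, 1 panel, h=1.9000): 0.841501
T_{1}^{(0)} (trapezoid, 2 panels, h=0.9500): 0.717819
T_{1}^{(1)} = 0.717819 + (0.717819 − 0.841501)/3 = 0.676592

0.6766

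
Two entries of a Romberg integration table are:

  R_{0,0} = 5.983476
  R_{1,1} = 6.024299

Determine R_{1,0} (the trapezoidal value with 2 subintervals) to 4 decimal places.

From R_{1,1} = (4·R_{1,0} − R_{0,0})/3, solve for R_{1,0}:
4·R_{1,0} = 3·6.024299 + 5.983476 = 24.056373
R_{1,0} = 6.014093

6.0141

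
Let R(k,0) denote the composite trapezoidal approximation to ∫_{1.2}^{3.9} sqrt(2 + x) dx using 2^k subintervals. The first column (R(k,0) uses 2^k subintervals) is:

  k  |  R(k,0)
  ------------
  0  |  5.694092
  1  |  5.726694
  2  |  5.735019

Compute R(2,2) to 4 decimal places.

R(1,1) = (4·5.726694 − 5.694092) / 3 = 5.737561
R(2,1) = (4·5.735019 − 5.726694) / 3 = 5.737794
R(2,2) = 5.737794 + (5.737794 − 5.737561)/15 = 5.737810

5.7378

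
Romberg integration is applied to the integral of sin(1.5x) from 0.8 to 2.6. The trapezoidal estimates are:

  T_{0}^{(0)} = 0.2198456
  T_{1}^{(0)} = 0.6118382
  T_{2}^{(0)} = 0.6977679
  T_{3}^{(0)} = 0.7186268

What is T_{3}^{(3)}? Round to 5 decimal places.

Richardson extrapolation on the trapezoidal column (denominator 4−1=3):
T_{1}^{(1)} = (4·0.6118382 − 0.2198456) / 3 = 0.7425024
T_{2}^{(1)} = 0.6977679 + (0.6977679 − 0.6118382)/3 = 0.7264111
T_{3}^{(1)} = 0.7186268 + (0.7186268 − 0.6977679)/3 = 0.7255798
T_{2}^{(2)} = (16·0.7264111 − 0.7425024) / 15 = 0.7253383
T_{3}^{(2)} = 0.7255798 + (0.7255798 − 0.7264111)/15 = 0.7255244
T_{3}^{(3)} = (64·0.7255244 − 0.7253383) / 63 = 0.7255274

0.72553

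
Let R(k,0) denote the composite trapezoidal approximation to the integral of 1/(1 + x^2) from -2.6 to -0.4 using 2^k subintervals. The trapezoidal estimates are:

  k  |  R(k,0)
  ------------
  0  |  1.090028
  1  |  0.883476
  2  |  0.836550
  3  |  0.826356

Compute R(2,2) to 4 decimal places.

R(1,1) = 0.883476 + (0.883476 − 1.090028)/3 = 0.814625
R(2,1) = 0.836550 + (0.836550 − 0.883476)/3 = 0.820908
R(2,2) = (16·0.820908 − 0.814625) / 15 = 0.821327
(Column j=1 coincides with Simpson's rule on the same nodes.)

0.8213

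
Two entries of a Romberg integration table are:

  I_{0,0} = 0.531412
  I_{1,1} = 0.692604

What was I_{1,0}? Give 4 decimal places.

0.6523

From I_{1,1} = (4·I_{1,0} − I_{0,0})/3, solve for I_{1,0}:
4·I_{1,0} = 3·0.692604 + 0.531412 = 2.609224
I_{1,0} = 0.652306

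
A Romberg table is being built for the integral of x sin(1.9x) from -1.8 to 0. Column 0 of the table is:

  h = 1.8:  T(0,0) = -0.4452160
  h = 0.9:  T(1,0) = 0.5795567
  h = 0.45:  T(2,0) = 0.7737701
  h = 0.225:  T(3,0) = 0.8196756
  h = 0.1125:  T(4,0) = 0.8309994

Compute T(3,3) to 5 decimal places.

Richardson extrapolation on the trapezoidal column (denominator 4−1=3):
T(1,1) = (4·0.5795567 − (-0.4452160)) / 3 = 0.9211476
T(2,1) = 0.7737701 + (0.7737701 − 0.5795567)/3 = 0.8385079
T(3,1) = 0.8196756 + (0.8196756 − 0.7737701)/3 = 0.8349774
T(2,2) = 0.8385079 + (0.8385079 − 0.9211476)/15 = 0.8329986
T(3,2) = (16·0.8349774 − 0.8385079) / 15 = 0.8347420
T(3,3) = 0.8347420 + (0.8347420 − 0.8329986)/63 = 0.8347697

0.83477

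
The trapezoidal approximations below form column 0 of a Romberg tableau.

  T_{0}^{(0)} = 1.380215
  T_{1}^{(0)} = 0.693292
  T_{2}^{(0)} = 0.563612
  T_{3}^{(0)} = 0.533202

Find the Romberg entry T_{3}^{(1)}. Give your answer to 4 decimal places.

T_{3}^{(1)} = 0.533202 + (0.533202 − 0.563612)/3 = 0.523065

0.5231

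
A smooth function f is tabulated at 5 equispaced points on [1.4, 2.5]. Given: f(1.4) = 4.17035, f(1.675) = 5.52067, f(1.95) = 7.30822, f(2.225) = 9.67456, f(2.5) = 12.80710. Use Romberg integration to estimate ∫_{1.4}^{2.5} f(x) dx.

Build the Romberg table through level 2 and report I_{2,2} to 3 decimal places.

I_{0,0} (trapezoid, 1 panel, h=1.1000): 9.33760
I_{1,0} (trapezoid, 2 panels, h=0.5500): 8.68832
I_{2,0} (trapezoid, 4 panels, h=0.2750): 8.52285
I_{1,1} = 8.68832 + (8.68832 − 9.33760)/3 = 8.47189
I_{2,1} = 8.52285 + (8.52285 − 8.68832)/3 = 8.46769
I_{2,2} = 8.46769 + (8.46769 − 8.47189)/15 = 8.46741

8.467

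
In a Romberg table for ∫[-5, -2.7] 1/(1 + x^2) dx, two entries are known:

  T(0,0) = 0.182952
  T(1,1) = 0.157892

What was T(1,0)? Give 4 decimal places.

0.1642

From T(1,1) = (4·T(1,0) − T(0,0))/3, solve for T(1,0):
4·T(1,0) = 3·0.157892 + 0.182952 = 0.656628
T(1,0) = 0.164157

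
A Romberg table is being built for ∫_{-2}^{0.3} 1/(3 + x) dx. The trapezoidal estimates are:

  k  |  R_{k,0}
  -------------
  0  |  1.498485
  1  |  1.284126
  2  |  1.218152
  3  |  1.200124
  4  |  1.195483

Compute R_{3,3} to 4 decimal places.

Richardson extrapolation on the trapezoidal column (denominator 4−1=3):
R_{1,1} = 1.284126 + (1.284126 − 1.498485)/3 = 1.212673
R_{2,1} = 1.218152 + (1.218152 − 1.284126)/3 = 1.196161
R_{3,1} = 1.200124 + (1.200124 − 1.218152)/3 = 1.194115
R_{2,2} = (16·1.196161 − 1.212673) / 15 = 1.195060
R_{3,2} = (16·1.194115 − 1.196161) / 15 = 1.193979
R_{3,3} = 1.193979 + (1.193979 − 1.195060)/63 = 1.193962
(Column j=1 coincides with Simpson's rule on the same nodes.)

1.1940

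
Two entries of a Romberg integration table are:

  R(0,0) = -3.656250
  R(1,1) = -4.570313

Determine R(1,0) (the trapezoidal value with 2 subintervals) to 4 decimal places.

From R(1,1) = (4·R(1,0) − R(0,0))/3, solve for R(1,0):
4·R(1,0) = 3·(-4.570313) + (-3.656250) = -17.367189
R(1,0) = -4.341797

-4.3418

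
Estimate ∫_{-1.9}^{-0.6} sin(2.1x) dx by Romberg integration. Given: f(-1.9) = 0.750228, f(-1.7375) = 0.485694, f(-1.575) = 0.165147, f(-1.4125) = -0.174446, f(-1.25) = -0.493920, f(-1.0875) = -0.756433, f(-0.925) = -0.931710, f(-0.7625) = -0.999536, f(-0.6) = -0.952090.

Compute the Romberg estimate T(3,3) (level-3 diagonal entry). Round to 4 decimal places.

T(0,0) (trapezoid, 1 panel, h=1.3000): -0.131210
T(1,0) (trapezoid, 2 panels, h=0.6500): -0.386653
T(2,0) (trapezoid, 4 panels, h=0.3250): -0.442460
T(3,0) (trapezoid, 8 panels, h=0.1625): -0.455997
T(1,1) = -0.386653 + (-0.386653 − (-0.131210))/3 = -0.471801
T(2,1) = -0.442460 + (-0.442460 − (-0.386653))/3 = -0.461062
T(3,1) = -0.455997 + (-0.455997 − (-0.442460))/3 = -0.460509
T(2,2) = -0.461062 + (-0.461062 − (-0.471801))/15 = -0.460346
T(3,2) = -0.460509 + (-0.460509 − (-0.461062))/15 = -0.460472
T(3,3) = -0.460472 + (-0.460472 − (-0.460346))/63 = -0.460474

-0.4605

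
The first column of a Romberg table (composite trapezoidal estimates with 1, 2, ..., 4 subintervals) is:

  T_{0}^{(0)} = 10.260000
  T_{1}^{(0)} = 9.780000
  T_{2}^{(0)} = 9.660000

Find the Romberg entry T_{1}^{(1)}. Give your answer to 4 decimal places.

9.6200

Richardson extrapolation on the trapezoidal column (denominator 4−1=3):
T_{1}^{(1)} = (4·9.780000 − 10.260000) / 3 = 9.620000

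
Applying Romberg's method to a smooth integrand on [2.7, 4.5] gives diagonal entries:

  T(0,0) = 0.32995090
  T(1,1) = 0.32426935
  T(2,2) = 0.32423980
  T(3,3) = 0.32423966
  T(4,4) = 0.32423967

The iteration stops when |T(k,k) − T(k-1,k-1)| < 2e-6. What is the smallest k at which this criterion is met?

|T(1,1) − T(0,0)| = 0.00568155 ≥ 2e-6
|T(2,2) − T(1,1)| = 0.00002955 ≥ 2e-6
|T(3,3) − T(2,2)| = 0.00000014 < 2e-6

k = 3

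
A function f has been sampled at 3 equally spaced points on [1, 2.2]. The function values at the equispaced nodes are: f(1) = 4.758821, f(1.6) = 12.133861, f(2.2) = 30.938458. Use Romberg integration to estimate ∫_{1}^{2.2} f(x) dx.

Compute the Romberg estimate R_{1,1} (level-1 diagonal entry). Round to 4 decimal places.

16.8465

R_{0,0} (trapezoid, 1 panel, h=1.2000): 21.418367
R_{1,0} (trapezoid, 2 panels, h=0.6000): 17.989500
R_{1,1} = 17.989500 + (17.989500 − 21.418367)/3 = 16.846544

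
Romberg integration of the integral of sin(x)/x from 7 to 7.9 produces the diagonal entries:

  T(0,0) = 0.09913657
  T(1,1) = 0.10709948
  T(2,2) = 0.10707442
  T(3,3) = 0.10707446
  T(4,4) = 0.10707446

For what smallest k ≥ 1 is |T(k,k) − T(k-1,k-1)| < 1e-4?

|T(1,1) − T(0,0)| = 0.00796291 ≥ 1e-4
|T(2,2) − T(1,1)| = 0.00002506 < 1e-4

k = 2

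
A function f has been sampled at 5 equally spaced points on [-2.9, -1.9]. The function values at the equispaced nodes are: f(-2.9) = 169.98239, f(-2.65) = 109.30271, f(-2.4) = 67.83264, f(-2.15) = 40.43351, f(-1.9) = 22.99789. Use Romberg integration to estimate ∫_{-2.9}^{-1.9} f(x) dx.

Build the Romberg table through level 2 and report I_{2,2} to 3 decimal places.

77.293

I_{0,0} (trapezoid, 1 panel, h=1.0000): 96.49014
I_{1,0} (trapezoid, 2 panels, h=0.5000): 82.16139
I_{2,0} (trapezoid, 4 panels, h=0.2500): 78.51475
I_{1,1} = 82.16139 + (82.16139 − 96.49014)/3 = 77.38514
I_{2,1} = 78.51475 + (78.51475 − 82.16139)/3 = 77.29920
I_{2,2} = 77.29920 + (77.29920 − 77.38514)/15 = 77.29347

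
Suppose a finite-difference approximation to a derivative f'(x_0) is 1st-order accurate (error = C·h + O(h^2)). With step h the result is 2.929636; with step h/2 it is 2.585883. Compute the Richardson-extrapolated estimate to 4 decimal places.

Extrapolated value = (2·A(h/2) − A(h)) / (2 − 1)
= (2·2.585883 − 2.929636) / 1
= 2.242130 / 1 = 2.242130

2.2421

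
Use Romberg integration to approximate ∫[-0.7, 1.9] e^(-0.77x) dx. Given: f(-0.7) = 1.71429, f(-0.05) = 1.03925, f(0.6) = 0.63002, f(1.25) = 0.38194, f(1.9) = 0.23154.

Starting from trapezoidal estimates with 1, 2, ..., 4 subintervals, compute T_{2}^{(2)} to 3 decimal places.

T_{0}^{(0)} (trapezoid, 1 panel, h=2.6000): 2.52958
T_{1}^{(0)} (trapezoid, 2 panels, h=1.3000): 2.08382
T_{2}^{(0)} (trapezoid, 4 panels, h=0.6500): 1.96568
T_{1}^{(1)} = 2.08382 + (2.08382 − 2.52958)/3 = 1.93523
T_{2}^{(1)} = 1.96568 + (1.96568 − 2.08382)/3 = 1.92630
T_{2}^{(2)} = 1.92630 + (1.92630 − 1.93523)/15 = 1.92570

1.926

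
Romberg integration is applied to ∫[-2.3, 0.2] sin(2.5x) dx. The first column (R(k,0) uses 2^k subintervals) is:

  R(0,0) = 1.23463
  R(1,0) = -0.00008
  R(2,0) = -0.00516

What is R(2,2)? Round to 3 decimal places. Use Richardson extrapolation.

0.020

Richardson extrapolation on the trapezoidal column (denominator 4−1=3):
R(1,1) = -0.00008 + (-0.00008 − 1.23463)/3 = -0.41165
R(2,1) = -0.00516 + (-0.00516 − (-0.00008))/3 = -0.00685
R(2,2) = -0.00685 + (-0.00685 − (-0.41165))/15 = 0.02014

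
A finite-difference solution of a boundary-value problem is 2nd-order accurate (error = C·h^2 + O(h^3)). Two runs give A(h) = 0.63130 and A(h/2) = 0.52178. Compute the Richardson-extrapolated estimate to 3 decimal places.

0.485

Extrapolated value = (4·A(h/2) − A(h)) / (4 − 1)
= (4·0.52178 − 0.63130) / 3
= 1.45582 / 3 = 0.48527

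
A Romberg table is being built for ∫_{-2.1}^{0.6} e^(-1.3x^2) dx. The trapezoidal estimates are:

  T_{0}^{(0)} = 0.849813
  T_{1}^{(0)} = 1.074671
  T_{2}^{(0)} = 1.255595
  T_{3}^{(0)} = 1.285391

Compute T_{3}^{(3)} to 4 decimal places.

1.2934

Richardson extrapolation on the trapezoidal column (denominator 4−1=3):
T_{1}^{(1)} = (4·1.074671 − 0.849813) / 3 = 1.149624
T_{2}^{(1)} = (4·1.255595 − 1.074671) / 3 = 1.315903
T_{3}^{(1)} = 1.285391 + (1.285391 − 1.255595)/3 = 1.295323
T_{2}^{(2)} = (16·1.315903 − 1.149624) / 15 = 1.326988
T_{3}^{(2)} = 1.295323 + (1.295323 − 1.315903)/15 = 1.293951
T_{3}^{(3)} = (64·1.293951 − 1.326988) / 63 = 1.293427
(Column j=1 coincides with Simpson's rule on the same nodes.)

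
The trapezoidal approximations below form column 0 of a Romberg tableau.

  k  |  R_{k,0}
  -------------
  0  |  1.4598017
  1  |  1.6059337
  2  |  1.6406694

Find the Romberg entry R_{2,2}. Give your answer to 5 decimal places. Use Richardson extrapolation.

Richardson extrapolation on the trapezoidal column (denominator 4−1=3):
R_{1,1} = 1.6059337 + (1.6059337 − 1.4598017)/3 = 1.6546444
R_{2,1} = (4·1.6406694 − 1.6059337) / 3 = 1.6522480
R_{2,2} = (16·1.6522480 − 1.6546444) / 15 = 1.6520882

1.65209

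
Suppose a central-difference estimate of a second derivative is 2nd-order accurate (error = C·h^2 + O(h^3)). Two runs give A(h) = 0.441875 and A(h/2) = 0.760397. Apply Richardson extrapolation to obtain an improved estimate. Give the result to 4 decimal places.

0.8666

The leading error scales as h^2; refining by a factor of 2 reduces it by 2^2 = 4.
Extrapolated value = (4·A(h/2) − A(h)) / (4 − 1)
= (4·0.760397 − 0.441875) / 3
= 2.599713 / 3 = 0.866571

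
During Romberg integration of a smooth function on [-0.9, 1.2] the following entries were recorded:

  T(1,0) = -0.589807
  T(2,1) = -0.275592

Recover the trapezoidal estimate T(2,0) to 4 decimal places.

From T(2,1) = (4·T(2,0) − T(1,0))/3, solve for T(2,0):
4·T(2,0) = 3·(-0.275592) + (-0.589807) = -1.416583
T(2,0) = -0.354146

-0.3541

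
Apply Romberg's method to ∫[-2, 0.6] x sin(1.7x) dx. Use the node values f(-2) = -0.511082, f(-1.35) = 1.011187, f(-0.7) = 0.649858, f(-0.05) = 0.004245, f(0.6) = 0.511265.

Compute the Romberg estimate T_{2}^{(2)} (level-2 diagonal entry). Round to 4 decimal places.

T_{0}^{(0)} (trapezoid, 1 panel, h=2.6000): 0.000238
T_{1}^{(0)} (trapezoid, 2 panels, h=1.3000): 0.844934
T_{2}^{(0)} (trapezoid, 4 panels, h=0.6500): 1.082498
T_{1}^{(1)} = 0.844934 + (0.844934 − 0.000238)/3 = 1.126499
T_{2}^{(1)} = 1.082498 + (1.082498 − 0.844934)/3 = 1.161686
T_{2}^{(2)} = 1.161686 + (1.161686 − 1.126499)/15 = 1.164032

1.1640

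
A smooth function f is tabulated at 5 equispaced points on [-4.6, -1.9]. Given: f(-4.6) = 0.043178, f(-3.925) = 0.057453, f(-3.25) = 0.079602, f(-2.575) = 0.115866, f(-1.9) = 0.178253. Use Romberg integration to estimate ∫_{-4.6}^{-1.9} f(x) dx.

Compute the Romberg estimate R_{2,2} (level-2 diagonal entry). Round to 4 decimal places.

0.2415

R_{0,0} (trapezoid, 1 panel, h=2.7000): 0.298932
R_{1,0} (trapezoid, 2 panels, h=1.3500): 0.256929
R_{2,0} (trapezoid, 4 panels, h=0.6750): 0.245455
R_{1,1} = 0.256929 + (0.256929 − 0.298932)/3 = 0.242928
R_{2,1} = 0.245455 + (0.245455 − 0.256929)/3 = 0.241630
R_{2,2} = 0.241630 + (0.241630 − 0.242928)/15 = 0.241543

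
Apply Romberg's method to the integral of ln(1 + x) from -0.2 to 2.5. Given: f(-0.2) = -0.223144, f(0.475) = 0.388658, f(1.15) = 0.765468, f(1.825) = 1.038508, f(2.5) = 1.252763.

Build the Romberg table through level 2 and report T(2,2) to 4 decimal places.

T(0,0) (trapezoid, 1 panel, h=2.7000): 1.389986
T(1,0) (trapezoid, 2 panels, h=1.3500): 1.728375
T(2,0) (trapezoid, 4 panels, h=0.6750): 1.827524
T(1,1) = 1.728375 + (1.728375 − 1.389986)/3 = 1.841171
T(2,1) = 1.827524 + (1.827524 − 1.728375)/3 = 1.860574
T(2,2) = 1.860574 + (1.860574 − 1.841171)/15 = 1.861868

1.8619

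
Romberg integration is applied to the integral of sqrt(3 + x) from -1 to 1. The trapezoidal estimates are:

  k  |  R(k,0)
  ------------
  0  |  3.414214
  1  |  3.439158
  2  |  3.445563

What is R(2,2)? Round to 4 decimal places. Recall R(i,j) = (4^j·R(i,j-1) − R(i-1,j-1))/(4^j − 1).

3.4477

Richardson extrapolation on the trapezoidal column (denominator 4−1=3):
R(1,1) = (4·3.439158 − 3.414214) / 3 = 3.447473
R(2,1) = 3.445563 + (3.445563 − 3.439158)/3 = 3.447698
R(2,2) = 3.447698 + (3.447698 − 3.447473)/15 = 3.447713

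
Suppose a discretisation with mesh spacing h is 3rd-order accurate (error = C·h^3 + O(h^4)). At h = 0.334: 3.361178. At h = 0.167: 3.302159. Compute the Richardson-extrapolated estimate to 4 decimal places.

3.2937

The leading error scales as h^3; refining by a factor of 2 reduces it by 2^3 = 8.
Extrapolated value = (8·A(h/2) − A(h)) / (8 − 1)
= (8·3.302159 − 3.361178) / 7
= 23.056094 / 7 = 3.293728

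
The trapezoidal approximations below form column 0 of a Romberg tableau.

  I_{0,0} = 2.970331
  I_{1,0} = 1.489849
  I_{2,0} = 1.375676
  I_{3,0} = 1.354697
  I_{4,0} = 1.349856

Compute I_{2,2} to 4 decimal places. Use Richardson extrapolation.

Richardson extrapolation on the trapezoidal column (denominator 4−1=3):
I_{1,1} = (4·1.489849 − 2.970331) / 3 = 0.996355
I_{2,1} = (4·1.375676 − 1.489849) / 3 = 1.337618
I_{2,2} = (16·1.337618 − 0.996355) / 15 = 1.360369

1.3604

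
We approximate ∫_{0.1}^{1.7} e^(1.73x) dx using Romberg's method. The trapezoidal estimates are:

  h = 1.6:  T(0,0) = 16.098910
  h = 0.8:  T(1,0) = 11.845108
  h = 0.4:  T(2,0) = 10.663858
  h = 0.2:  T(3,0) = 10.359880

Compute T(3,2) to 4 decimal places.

10.2578

T(2,1) = 10.663858 + (10.663858 − 11.845108)/3 = 10.270108
T(3,1) = 10.359880 + (10.359880 − 10.663858)/3 = 10.258554
T(3,2) = (16·10.258554 − 10.270108) / 15 = 10.257784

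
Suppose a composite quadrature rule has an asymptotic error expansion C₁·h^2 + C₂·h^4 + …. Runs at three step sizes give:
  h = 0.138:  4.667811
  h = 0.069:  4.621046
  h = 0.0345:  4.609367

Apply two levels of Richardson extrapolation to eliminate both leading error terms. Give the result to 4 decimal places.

First eliminate the h^2 term (factor 2^2 = 4):
  B₁ = (4·4.621046 − 4.667811)/3 = 4.605458
  B₂ = (4·4.609367 − 4.621046)/3 = 4.605474
Then eliminate the h^4 term (factor 2^4 = 16):
  (16·4.605474 − 4.605458)/15 = 4.605475

4.6055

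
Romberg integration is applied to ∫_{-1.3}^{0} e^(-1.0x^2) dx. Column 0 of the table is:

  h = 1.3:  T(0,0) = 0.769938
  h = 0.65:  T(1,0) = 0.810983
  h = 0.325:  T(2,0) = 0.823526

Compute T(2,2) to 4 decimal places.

0.8279

T(1,1) = 0.810983 + (0.810983 − 0.769938)/3 = 0.824665
T(2,1) = (4·0.823526 − 0.810983) / 3 = 0.827707
T(2,2) = 0.827707 + (0.827707 − 0.824665)/15 = 0.827910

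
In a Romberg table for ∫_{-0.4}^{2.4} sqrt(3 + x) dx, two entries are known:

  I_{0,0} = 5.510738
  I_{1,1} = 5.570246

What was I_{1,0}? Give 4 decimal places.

5.5554

From I_{1,1} = (4·I_{1,0} − I_{0,0})/3, solve for I_{1,0}:
4·I_{1,0} = 3·5.570246 + 5.510738 = 22.221476
I_{1,0} = 5.555369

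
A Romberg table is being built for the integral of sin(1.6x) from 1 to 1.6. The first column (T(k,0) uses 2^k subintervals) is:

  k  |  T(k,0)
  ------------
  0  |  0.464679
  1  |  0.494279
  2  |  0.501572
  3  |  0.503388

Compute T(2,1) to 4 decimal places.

T(2,1) = 0.501572 + (0.501572 − 0.494279)/3 = 0.504003
(Column j=1 coincides with Simpson's rule on the same nodes.)

0.5040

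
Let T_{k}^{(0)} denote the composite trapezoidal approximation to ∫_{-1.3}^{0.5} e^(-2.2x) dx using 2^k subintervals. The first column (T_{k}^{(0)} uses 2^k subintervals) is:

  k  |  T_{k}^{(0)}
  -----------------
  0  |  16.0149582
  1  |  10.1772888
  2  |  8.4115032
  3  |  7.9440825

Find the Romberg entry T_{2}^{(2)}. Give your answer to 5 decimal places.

7.79568

Richardson extrapolation on the trapezoidal column (denominator 4−1=3):
T_{1}^{(1)} = (4·10.1772888 − 16.0149582) / 3 = 8.2313990
T_{2}^{(1)} = 8.4115032 + (8.4115032 − 10.1772888)/3 = 7.8229080
T_{2}^{(2)} = (16·7.8229080 − 8.2313990) / 15 = 7.7956753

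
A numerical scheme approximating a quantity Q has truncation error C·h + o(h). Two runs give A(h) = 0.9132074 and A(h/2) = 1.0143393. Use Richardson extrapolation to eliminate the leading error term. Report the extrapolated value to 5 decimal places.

1.11547

The leading error scales as h; refining by a factor of 2 reduces it by 2^1 = 2.
Extrapolated value = (2·A(h/2) − A(h)) / (2 − 1)
= (2·1.0143393 − 0.9132074) / 1
= 1.1154712 / 1 = 1.1154712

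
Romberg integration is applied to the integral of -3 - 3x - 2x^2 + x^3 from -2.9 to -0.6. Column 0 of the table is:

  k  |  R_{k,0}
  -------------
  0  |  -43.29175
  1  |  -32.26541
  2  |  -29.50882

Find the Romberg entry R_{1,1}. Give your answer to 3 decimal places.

-28.590

Richardson extrapolation on the trapezoidal column (denominator 4−1=3):
R_{1,1} = -32.26541 + (-32.26541 − (-43.29175))/3 = -28.58996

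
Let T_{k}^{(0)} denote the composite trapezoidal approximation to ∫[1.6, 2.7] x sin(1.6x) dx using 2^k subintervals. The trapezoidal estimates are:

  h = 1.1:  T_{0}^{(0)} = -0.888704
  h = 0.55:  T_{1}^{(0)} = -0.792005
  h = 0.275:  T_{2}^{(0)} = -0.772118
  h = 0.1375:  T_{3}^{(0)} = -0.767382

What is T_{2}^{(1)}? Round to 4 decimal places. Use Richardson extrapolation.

-0.7655

Richardson extrapolation on the trapezoidal column (denominator 4−1=3):
T_{2}^{(1)} = -0.772118 + (-0.772118 − (-0.792005))/3 = -0.765489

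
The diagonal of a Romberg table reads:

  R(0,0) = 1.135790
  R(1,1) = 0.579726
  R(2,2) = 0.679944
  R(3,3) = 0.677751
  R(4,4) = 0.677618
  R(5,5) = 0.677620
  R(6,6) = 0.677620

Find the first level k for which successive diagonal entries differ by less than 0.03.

|R(1,1) − R(0,0)| = 0.556064 ≥ 0.03
|R(2,2) − R(1,1)| = 0.100218 ≥ 0.03
|R(3,3) − R(2,2)| = 0.002193 < 0.03

k = 3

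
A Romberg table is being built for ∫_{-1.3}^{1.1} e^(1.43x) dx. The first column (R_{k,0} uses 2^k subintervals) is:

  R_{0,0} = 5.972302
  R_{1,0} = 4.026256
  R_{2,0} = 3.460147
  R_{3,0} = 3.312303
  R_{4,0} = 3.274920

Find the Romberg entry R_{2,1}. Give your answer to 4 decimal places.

Richardson extrapolation on the trapezoidal column (denominator 4−1=3):
R_{2,1} = 3.460147 + (3.460147 − 4.026256)/3 = 3.271444

3.2714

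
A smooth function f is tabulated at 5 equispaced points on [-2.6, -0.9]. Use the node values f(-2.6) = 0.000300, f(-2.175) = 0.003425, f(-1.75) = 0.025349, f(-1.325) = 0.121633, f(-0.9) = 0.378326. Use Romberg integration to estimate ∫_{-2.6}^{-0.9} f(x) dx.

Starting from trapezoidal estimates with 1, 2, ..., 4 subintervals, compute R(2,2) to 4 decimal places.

R(0,0) (trapezoid, 1 panel, h=1.7000): 0.321832
R(1,0) (trapezoid, 2 panels, h=0.8500): 0.182463
R(2,0) (trapezoid, 4 panels, h=0.4250): 0.144381
R(1,1) = 0.182463 + (0.182463 − 0.321832)/3 = 0.136007
R(2,1) = 0.144381 + (0.144381 − 0.182463)/3 = 0.131687
R(2,2) = 0.131687 + (0.131687 − 0.136007)/15 = 0.131399

0.1314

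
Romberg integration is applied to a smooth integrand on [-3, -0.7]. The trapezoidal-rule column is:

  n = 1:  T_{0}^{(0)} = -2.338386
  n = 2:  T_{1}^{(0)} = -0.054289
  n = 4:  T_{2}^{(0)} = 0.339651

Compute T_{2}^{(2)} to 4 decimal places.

0.4552

Richardson extrapolation on the trapezoidal column (denominator 4−1=3):
T_{1}^{(1)} = -0.054289 + (-0.054289 − (-2.338386))/3 = 0.707077
T_{2}^{(1)} = (4·0.339651 − (-0.054289)) / 3 = 0.470964
T_{2}^{(2)} = 0.470964 + (0.470964 − 0.707077)/15 = 0.455223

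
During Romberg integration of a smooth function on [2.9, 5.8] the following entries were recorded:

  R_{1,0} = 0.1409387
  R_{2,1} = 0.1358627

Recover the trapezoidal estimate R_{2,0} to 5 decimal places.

0.13713

From R_{2,1} = (4·R_{2,0} − R_{1,0})/3, solve for R_{2,0}:
4·R_{2,0} = 3·0.1358627 + 0.1409387 = 0.5485268
R_{2,0} = 0.1371317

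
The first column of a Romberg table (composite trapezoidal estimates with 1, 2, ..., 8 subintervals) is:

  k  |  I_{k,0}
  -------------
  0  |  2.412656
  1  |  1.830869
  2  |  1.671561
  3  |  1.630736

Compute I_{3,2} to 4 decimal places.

Richardson extrapolation on the trapezoidal column (denominator 4−1=3):
I_{2,1} = 1.671561 + (1.671561 − 1.830869)/3 = 1.618458
I_{3,1} = (4·1.630736 − 1.671561) / 3 = 1.617128
I_{3,2} = 1.617128 + (1.617128 − 1.618458)/15 = 1.617039

1.6170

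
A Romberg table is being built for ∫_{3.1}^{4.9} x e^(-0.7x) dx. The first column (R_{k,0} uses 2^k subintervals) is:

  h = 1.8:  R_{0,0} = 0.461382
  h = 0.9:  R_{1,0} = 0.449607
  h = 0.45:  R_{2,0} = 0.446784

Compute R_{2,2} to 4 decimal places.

R_{1,1} = 0.449607 + (0.449607 − 0.461382)/3 = 0.445682
R_{2,1} = (4·0.446784 − 0.449607) / 3 = 0.445843
R_{2,2} = 0.445843 + (0.445843 − 0.445682)/15 = 0.445854

0.4459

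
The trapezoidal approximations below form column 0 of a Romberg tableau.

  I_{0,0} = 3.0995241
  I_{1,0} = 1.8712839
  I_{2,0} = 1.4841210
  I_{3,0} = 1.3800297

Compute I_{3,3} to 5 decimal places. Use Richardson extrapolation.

Richardson extrapolation on the trapezoidal column (denominator 4−1=3):
I_{1,1} = (4·1.8712839 − 3.0995241) / 3 = 1.4618705
I_{2,1} = 1.4841210 + (1.4841210 − 1.8712839)/3 = 1.3550667
I_{3,1} = (4·1.3800297 − 1.4841210) / 3 = 1.3453326
I_{2,2} = 1.3550667 + (1.3550667 − 1.4618705)/15 = 1.3479464
I_{3,2} = 1.3453326 + (1.3453326 − 1.3550667)/15 = 1.3446837
I_{3,3} = (64·1.3446837 − 1.3479464) / 63 = 1.3446319

1.34463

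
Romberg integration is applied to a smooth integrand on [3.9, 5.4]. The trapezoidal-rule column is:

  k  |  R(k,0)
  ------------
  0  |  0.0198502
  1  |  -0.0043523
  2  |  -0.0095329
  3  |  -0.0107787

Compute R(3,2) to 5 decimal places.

-0.01119

Richardson extrapolation on the trapezoidal column (denominator 4−1=3):
R(2,1) = -0.0095329 + (-0.0095329 − (-0.0043523))/3 = -0.0112598
R(3,1) = (4·(-0.0107787) − (-0.0095329)) / 3 = -0.0111940
R(3,2) = -0.0111940 + (-0.0111940 − (-0.0112598))/15 = -0.0111896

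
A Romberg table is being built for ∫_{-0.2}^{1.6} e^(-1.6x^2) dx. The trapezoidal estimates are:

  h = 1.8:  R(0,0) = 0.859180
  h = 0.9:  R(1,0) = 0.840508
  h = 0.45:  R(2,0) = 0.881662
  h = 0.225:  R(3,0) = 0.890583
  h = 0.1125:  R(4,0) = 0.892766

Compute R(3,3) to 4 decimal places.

Richardson extrapolation on the trapezoidal column (denominator 4−1=3):
R(1,1) = (4·0.840508 − 0.859180) / 3 = 0.834284
R(2,1) = 0.881662 + (0.881662 − 0.840508)/3 = 0.895380
R(3,1) = 0.890583 + (0.890583 − 0.881662)/3 = 0.893557
R(2,2) = 0.895380 + (0.895380 − 0.834284)/15 = 0.899453
R(3,2) = (16·0.893557 − 0.895380) / 15 = 0.893435
R(3,3) = (64·0.893435 − 0.899453) / 63 = 0.893339

0.8933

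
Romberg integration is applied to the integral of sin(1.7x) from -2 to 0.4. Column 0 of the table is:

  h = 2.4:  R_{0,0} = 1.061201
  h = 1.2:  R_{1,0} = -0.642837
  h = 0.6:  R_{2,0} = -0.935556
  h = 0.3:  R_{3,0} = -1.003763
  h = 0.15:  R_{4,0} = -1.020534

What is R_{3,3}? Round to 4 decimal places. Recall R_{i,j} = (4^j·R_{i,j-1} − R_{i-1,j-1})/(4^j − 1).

Richardson extrapolation on the trapezoidal column (denominator 4−1=3):
R_{1,1} = -0.642837 + (-0.642837 − 1.061201)/3 = -1.210850
R_{2,1} = (4·(-0.935556) − (-0.642837)) / 3 = -1.033129
R_{3,1} = -1.003763 + (-1.003763 − (-0.935556))/3 = -1.026499
R_{2,2} = (16·(-1.033129) − (-1.210850)) / 15 = -1.021281
R_{3,2} = (16·(-1.026499) − (-1.033129)) / 15 = -1.026057
R_{3,3} = (64·(-1.026057) − (-1.021281)) / 63 = -1.026133

-1.0261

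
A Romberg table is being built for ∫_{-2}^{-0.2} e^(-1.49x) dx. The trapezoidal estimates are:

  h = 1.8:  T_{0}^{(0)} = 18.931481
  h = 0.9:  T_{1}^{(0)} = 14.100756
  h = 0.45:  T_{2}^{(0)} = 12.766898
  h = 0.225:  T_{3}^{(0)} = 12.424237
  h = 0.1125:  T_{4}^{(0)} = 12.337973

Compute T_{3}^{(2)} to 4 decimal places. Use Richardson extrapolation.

12.3092

Richardson extrapolation on the trapezoidal column (denominator 4−1=3):
T_{2}^{(1)} = (4·12.766898 − 14.100756) / 3 = 12.322279
T_{3}^{(1)} = (4·12.424237 − 12.766898) / 3 = 12.310017
T_{3}^{(2)} = 12.310017 + (12.310017 − 12.322279)/15 = 12.309200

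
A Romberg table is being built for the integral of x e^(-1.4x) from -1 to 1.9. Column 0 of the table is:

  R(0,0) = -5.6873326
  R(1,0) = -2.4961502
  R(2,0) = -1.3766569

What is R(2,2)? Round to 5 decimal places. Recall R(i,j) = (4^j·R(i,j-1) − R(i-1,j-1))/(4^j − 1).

-0.97490

R(1,1) = (4·(-2.4961502) − (-5.6873326)) / 3 = -1.4324227
R(2,1) = (4·(-1.3766569) − (-2.4961502)) / 3 = -1.0034925
R(2,2) = (16·(-1.0034925) − (-1.4324227)) / 15 = -0.9748972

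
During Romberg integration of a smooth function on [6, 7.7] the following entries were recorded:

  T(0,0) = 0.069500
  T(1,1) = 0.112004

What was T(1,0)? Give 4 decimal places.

From T(1,1) = (4·T(1,0) − T(0,0))/3, solve for T(1,0):
4·T(1,0) = 3·0.112004 + 0.069500 = 0.405512
T(1,0) = 0.101378

0.1014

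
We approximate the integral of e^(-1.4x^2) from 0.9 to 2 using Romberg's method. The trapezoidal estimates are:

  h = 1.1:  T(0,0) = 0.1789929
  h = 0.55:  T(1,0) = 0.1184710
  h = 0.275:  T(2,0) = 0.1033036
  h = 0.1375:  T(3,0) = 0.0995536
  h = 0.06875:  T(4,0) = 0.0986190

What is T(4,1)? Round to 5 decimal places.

0.09831

Richardson extrapolation on the trapezoidal column (denominator 4−1=3):
T(4,1) = (4·0.0986190 − 0.0995536) / 3 = 0.0983075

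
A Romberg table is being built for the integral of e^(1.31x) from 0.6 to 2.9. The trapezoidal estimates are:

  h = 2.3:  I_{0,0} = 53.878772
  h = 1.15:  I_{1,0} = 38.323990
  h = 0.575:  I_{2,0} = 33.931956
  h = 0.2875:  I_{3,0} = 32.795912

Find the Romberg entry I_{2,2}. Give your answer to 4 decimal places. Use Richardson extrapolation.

Richardson extrapolation on the trapezoidal column (denominator 4−1=3):
I_{1,1} = (4·38.323990 − 53.878772) / 3 = 33.139063
I_{2,1} = 33.931956 + (33.931956 − 38.323990)/3 = 32.467945
I_{2,2} = (16·32.467945 − 33.139063) / 15 = 32.423204

32.4232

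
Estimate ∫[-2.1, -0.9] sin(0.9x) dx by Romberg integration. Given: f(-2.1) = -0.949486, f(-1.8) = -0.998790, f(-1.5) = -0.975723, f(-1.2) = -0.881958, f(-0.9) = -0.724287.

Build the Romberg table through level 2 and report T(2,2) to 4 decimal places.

T(0,0) (trapezoid, 1 panel, h=1.2000): -1.004264
T(1,0) (trapezoid, 2 panels, h=0.6000): -1.087566
T(2,0) (trapezoid, 4 panels, h=0.3000): -1.108007
T(1,1) = -1.087566 + (-1.087566 − (-1.004264))/3 = -1.115333
T(2,1) = -1.108007 + (-1.108007 − (-1.087566))/3 = -1.114821
T(2,2) = -1.114821 + (-1.114821 − (-1.115333))/15 = -1.114787

-1.1148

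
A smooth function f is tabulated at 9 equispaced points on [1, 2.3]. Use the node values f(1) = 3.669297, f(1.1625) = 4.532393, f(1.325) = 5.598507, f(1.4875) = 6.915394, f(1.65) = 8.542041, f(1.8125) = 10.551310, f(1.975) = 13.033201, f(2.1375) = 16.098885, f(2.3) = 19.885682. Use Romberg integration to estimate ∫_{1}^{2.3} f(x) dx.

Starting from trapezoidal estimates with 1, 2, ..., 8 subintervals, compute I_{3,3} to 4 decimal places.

I_{0,0} (trapezoid, 1 panel, h=1.3000): 15.310736
I_{1,0} (trapezoid, 2 panels, h=0.6500): 13.207695
I_{2,0} (trapezoid, 4 panels, h=0.3250): 12.659153
I_{3,0} (trapezoid, 8 panels, h=0.1625): 12.520498
I_{1,1} = 13.207695 + (13.207695 − 15.310736)/3 = 12.506681
I_{2,1} = 12.659153 + (12.659153 − 13.207695)/3 = 12.476306
I_{3,1} = 12.520498 + (12.520498 − 12.659153)/3 = 12.474280
I_{2,2} = 12.476306 + (12.476306 − 12.506681)/15 = 12.474281
I_{3,2} = 12.474280 + (12.474280 − 12.476306)/15 = 12.474145
I_{3,3} = 12.474145 + (12.474145 − 12.474281)/63 = 12.474143

12.4741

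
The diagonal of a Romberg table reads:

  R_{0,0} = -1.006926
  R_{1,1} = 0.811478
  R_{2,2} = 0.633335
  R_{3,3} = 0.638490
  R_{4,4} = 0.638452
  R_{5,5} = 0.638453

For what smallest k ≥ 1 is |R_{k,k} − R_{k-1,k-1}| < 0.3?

k = 2

|R_{1,1} − R_{0,0}| = 1.818404 ≥ 0.3
|R_{2,2} − R_{1,1}| = 0.178143 < 0.3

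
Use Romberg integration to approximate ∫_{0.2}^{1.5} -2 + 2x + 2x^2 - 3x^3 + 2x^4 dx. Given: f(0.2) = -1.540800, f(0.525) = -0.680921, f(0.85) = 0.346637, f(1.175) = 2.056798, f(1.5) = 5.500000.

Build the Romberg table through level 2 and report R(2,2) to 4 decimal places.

R(0,0) (trapezoid, 1 panel, h=1.3000): 2.573480
R(1,0) (trapezoid, 2 panels, h=0.6500): 1.512054
R(2,0) (trapezoid, 4 panels, h=0.3250): 1.203187
R(1,1) = 1.512054 + (1.512054 − 2.573480)/3 = 1.158245
R(2,1) = 1.203187 + (1.203187 − 1.512054)/3 = 1.100231
R(2,2) = 1.100231 + (1.100231 − 1.158245)/15 = 1.096363

1.0964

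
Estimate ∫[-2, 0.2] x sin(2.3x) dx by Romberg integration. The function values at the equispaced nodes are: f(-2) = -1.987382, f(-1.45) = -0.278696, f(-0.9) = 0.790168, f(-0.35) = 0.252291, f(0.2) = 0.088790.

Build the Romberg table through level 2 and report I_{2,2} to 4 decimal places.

-0.1137

I_{0,0} (trapezoid, 1 panel, h=2.2000): -2.088451
I_{1,0} (trapezoid, 2 panels, h=1.1000): -0.175041
I_{2,0} (trapezoid, 4 panels, h=0.5500): -0.102043
I_{1,1} = -0.175041 + (-0.175041 − (-2.088451))/3 = 0.462762
I_{2,1} = -0.102043 + (-0.102043 − (-0.175041))/3 = -0.077710
I_{2,2} = -0.077710 + (-0.077710 − 0.462762)/15 = -0.113741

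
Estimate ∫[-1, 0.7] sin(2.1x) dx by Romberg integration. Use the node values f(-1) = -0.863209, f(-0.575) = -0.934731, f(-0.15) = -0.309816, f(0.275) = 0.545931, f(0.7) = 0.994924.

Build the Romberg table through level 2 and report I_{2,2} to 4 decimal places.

I_{0,0} (trapezoid, 1 panel, h=1.7000): 0.111958
I_{1,0} (trapezoid, 2 panels, h=0.8500): -0.207365
I_{2,0} (trapezoid, 4 panels, h=0.4250): -0.268922
I_{1,1} = -0.207365 + (-0.207365 − 0.111958)/3 = -0.313806
I_{2,1} = -0.268922 + (-0.268922 − (-0.207365))/3 = -0.289441
I_{2,2} = -0.289441 + (-0.289441 − (-0.313806))/15 = -0.287817

-0.2878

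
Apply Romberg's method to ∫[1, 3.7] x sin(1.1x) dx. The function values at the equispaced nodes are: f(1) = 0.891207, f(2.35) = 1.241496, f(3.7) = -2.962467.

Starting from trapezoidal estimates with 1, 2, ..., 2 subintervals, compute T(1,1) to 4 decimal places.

1.3026

T(0,0) (trapezoid, 1 panel, h=2.7000): -2.796201
T(1,0) (trapezoid, 2 panels, h=1.3500): 0.277919
T(1,1) = 0.277919 + (0.277919 − (-2.796201))/3 = 1.302626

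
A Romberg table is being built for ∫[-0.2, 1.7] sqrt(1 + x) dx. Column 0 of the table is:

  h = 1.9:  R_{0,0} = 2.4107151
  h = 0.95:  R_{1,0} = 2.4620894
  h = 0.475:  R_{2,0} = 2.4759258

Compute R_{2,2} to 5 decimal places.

Richardson extrapolation on the trapezoidal column (denominator 4−1=3):
R_{1,1} = 2.4620894 + (2.4620894 − 2.4107151)/3 = 2.4792142
R_{2,1} = 2.4759258 + (2.4759258 − 2.4620894)/3 = 2.4805379
R_{2,2} = (16·2.4805379 − 2.4792142) / 15 = 2.4806261
(Column j=1 coincides with Simpson's rule on the same nodes.)

2.48063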